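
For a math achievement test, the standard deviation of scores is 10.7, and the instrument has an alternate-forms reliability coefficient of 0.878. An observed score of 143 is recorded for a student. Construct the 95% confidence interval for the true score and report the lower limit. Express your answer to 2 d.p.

SEM = 10.7000 × √(1 − 0.8780) = 10.7000 × √0.1220 ≈ 10.7000 × 0.3493 ≈ 3.7373
Margin = 1.96 × 3.7373 ≈ 7.3252
Lower bound: 143 − 7.3252 = 135.6748

135.67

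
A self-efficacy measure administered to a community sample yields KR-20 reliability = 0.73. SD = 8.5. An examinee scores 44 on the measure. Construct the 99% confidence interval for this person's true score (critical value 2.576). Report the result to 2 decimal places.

The standard error of measurement is 8.500*√(1 − 0.730) ≈ 8.500*0.520 ≈ 4.417.
Half-width = 2.576*4.417 ≈ 11.377
Interval: (32.623, 55.377)

[32.62, 55.38]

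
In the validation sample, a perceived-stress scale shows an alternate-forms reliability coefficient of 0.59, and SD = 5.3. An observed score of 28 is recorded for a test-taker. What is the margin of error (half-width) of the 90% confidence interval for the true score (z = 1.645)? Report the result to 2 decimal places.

SEM = 5.3000 · √(1 − 0.5900) = 5.3000 · √0.4100 ≃ 5.3000 · 0.6403 ≃ 3.3937
Half-width = 1.645·3.3937 ≃ 5.5826

5.58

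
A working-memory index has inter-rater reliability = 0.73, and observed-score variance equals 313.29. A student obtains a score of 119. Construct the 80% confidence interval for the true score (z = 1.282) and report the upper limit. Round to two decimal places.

σ = 313.29^(1/2) = 17.70000
SEM = 17.70000 * √(1 − 0.73000) = 17.70000 * √0.27000 ≃ 17.70000 * 0.51962 ≃ 9.19719
Half-width = 1.282*9.19719 ≃ 11.79080
Upper bound: 119 + 11.79080 = 130.79080

130.79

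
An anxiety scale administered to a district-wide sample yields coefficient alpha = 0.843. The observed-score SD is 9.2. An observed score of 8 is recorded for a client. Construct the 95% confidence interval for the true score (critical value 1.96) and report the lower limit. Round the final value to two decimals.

SEM = 9.200·√(1 − 0.843) ≃ 3.645
Margin = 1.96 · 3.645 ≃ 7.145
Lower bound: 8 − 7.145 = 0.855

0.86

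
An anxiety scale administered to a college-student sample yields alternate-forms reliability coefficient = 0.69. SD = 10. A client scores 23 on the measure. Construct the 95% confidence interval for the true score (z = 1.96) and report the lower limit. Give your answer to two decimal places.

12.09

SEM = 10.0000×√(1 − 0.6900) ≈ 5.5678
1.96 × SEM ≈ 10.9128
Lower limit = 23 − 10.9128 ≈ 12.0872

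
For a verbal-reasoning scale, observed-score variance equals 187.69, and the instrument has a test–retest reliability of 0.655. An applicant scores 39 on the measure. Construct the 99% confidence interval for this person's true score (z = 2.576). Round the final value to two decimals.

[18.27, 59.73]

σ = 187.69^(1/2) = 13.70000
The standard error of measurement is 13.70000·√(1 − 0.65500) ≈ 13.70000·0.58737 ≈ 8.04693.
Half-width = 2.576·8.04693 ≈ 20.72889
Interval: (18.27111, 59.72889)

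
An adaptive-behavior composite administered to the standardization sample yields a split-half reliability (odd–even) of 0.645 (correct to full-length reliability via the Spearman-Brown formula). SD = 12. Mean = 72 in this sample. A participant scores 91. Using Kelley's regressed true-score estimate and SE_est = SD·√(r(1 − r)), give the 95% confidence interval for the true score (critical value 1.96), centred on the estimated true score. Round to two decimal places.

Full-length reliability (Spearman-Brown) = 2(0.645)/(1+0.645) ≃ 0.784
Estimated true score = 0.784×91 + (1 − 0.784)×72 ≃ 86.900
SE_est = SD × √(r(1 − r)) = 12.000 × √0.169 ≃ 12.000 × 0.411 ≃ 4.937
95% CI: 86.900 ± 9.676 ≃ (77.224, 96.575)

[77.22, 96.58]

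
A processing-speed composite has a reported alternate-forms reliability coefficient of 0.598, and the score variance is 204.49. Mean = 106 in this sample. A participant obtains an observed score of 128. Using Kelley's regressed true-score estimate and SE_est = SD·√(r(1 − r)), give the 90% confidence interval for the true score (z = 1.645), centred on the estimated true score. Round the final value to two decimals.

[107.62, 130.69]

SD = √204.49 ≈ 14.30000
T̂ = r·X + (1 − r)·M = 0.59800×128 + 0.40200×106 = 76.54400 + 42.61200 ≈ 119.15600
SE_est = SD × √(r(1 − r)) = 14.30000 × √0.24040 ≈ 14.30000 × 0.49030 ≈ 7.01132
90% CI: 119.15600 ± 11.53362 ≈ (107.62238, 130.68962)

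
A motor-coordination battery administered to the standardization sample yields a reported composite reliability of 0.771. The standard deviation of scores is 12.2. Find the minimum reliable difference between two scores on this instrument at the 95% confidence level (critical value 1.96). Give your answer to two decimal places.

16.18

SEM = 12.2000 × √(1 − 0.7710) = 12.2000 × √0.2290 ≈ 12.2000 × 0.4785 ≈ 5.8382
SE_diff = √2 × SEM ≈ 8.2564
Minimum reliable difference = 1.96 × SE_diff ≈ 1.96 × 8.2564 ≈ 16.1826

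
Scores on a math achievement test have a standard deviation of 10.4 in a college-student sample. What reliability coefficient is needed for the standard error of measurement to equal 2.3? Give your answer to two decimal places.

0.95

Required reliability = 1 − (SEM/SD)² = 1 − 0.049 ≈ 0.951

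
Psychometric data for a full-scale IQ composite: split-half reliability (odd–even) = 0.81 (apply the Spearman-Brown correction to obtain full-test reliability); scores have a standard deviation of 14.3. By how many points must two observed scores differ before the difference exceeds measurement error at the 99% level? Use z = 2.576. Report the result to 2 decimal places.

16.88

Full-length reliability (Spearman-Brown) = 2(0.81)/(1+0.81) ≈ 0.895
The standard error of measurement is 14.300*√(1 − 0.895) ≈ 14.300*0.324 ≈ 4.633.
Standard error of the difference = 4.633·√2 ≈ 6.552
Minimum reliable difference = 2.576 * SE_diff ≈ 2.576 * 6.552 ≈ 16.879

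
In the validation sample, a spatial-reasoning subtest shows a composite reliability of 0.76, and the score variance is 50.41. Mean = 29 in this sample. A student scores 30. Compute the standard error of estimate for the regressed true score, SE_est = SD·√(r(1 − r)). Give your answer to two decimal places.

σ = 50.41^(1/2) = 7.10000
SE_est = SD * √(r(1 − r)) = 7.10000 * √0.18240 ≈ 7.10000 * 0.42708 ≈ 3.03229

3.03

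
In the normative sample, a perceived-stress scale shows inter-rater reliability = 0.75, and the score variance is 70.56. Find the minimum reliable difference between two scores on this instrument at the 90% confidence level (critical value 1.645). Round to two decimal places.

9.77

SD = √70.56 ≈ 8.4000
SEM = 8.4000 * √(1 − 0.7500) = 8.4000 * √0.2500 ≈ 8.4000 * 0.5000 ≈ 4.2000
SE_diff = √2 * SEM ≈ 5.9397
Smallest detectable difference = 1.645*5.9397 ≈ 9.7708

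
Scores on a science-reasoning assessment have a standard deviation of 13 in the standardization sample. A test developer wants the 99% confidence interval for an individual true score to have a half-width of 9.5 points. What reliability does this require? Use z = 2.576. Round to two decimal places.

Required SEM = 9.5 / 2.576 ≈ 3.6879
r = 1 − (3.6879/13)² ≈ 1 − 0.0805 ≈ 0.9195

0.92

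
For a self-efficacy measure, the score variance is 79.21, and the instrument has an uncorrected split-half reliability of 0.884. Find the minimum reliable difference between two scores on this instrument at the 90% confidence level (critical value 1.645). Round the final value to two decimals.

SD = √79.21 ≈ 8.90000
r_full = 2·0.884 / (1 + 0.884) ≈ 0.93843
The standard error of measurement is 8.90000·√(1 − 0.93843) ≈ 8.90000·0.24814 ≈ 2.20840.
SE_diff = SEM · √2 ≈ 2.20840 · 1.41421 ≈ 3.12316
Smallest detectable difference = 1.645·3.12316 ≈ 5.13759

5.14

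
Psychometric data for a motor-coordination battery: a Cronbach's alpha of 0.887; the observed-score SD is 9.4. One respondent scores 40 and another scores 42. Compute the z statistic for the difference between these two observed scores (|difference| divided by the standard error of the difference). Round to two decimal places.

0.45

The standard error of measurement is 9.40000*√(1 − 0.88700) ≈ 9.40000*0.33615 ≈ 3.15985.
SE_diff = SEM * √2 ≈ 3.15985 * 1.41421 ≈ 4.46871
z = |40 − 42| / 4.46871 = 2 / 4.46871 ≈ 0.44756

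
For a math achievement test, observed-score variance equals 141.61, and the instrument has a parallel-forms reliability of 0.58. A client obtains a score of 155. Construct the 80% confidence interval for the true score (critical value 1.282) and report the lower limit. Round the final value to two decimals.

145.11

SD = √141.61 ≃ 11.900
SEM = 11.900×√(1 − 0.580) ≃ 7.712
Half-width = 1.282×7.712 ≃ 9.887
Lower limit = 155 − 9.887 ≃ 145.113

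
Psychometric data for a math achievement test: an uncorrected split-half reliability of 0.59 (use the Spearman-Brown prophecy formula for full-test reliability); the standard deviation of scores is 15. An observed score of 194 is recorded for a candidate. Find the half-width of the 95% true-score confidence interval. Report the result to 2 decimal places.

Spearman-Brown: r = 2(0.59) / (1 + 0.59) = 1.180 / 1.590 ≈ 0.742
SEM = 15.000·√(1 − 0.742) ≈ 7.617
Margin = 1.96 · 7.617 ≈ 14.929

14.93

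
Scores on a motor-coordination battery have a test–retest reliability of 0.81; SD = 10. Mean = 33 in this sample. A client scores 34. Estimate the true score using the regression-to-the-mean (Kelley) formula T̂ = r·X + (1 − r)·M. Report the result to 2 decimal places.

Estimated true score = 0.8100·34 + (1 − 0.8100)·33 ≃ 33.8100

33.81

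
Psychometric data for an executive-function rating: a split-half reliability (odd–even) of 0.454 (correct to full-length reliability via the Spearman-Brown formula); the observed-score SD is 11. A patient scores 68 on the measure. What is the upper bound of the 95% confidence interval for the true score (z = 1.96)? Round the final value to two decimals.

r_full = 2·0.454 / (1 + 0.454) ≈ 0.624
SEM = 11.000*√(1 − 0.624) ≈ 6.741
Half-width = 1.96*6.741 ≈ 13.212
Upper limit = 68 + 13.212 ≈ 81.212

81.21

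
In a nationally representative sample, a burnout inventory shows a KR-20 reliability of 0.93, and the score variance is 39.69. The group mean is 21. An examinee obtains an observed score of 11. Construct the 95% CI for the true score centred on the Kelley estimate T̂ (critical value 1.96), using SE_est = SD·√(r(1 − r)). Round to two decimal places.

[8.55, 14.85]

SD = √39.69 = 6.3000
Estimated true score = 0.9300*11 + (1 − 0.9300)*21 ≈ 11.7000
SE_est = 6.3000·√[r(1 − r)] ≈ 1.6074
95% CI: 11.7000 ± 3.1506 ≈ (8.5494, 14.8506)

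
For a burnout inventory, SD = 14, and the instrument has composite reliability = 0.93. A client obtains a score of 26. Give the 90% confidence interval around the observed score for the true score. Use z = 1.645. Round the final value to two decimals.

SEM = 14.0000×√(1 − 0.9300) ≈ 3.7041
1.645 × SEM ≈ 6.0932
90% CI: 26 ± 6.0932 = [19.9068, 32.0932]

[19.91, 32.09]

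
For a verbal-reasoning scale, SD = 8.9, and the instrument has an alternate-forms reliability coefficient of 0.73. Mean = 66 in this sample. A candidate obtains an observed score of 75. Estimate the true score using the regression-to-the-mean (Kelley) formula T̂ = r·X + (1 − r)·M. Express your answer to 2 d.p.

72.57

T̂ = r·X + (1 − r)·M = 0.73000*75 + 0.27000*66 = 54.75000 + 17.82000 ≈ 72.57000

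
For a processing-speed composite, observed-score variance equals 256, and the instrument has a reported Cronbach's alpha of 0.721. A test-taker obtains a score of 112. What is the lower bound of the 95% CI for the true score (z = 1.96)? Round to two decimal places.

SD = √256 ≈ 16.0000
SEM = 16.0000 * √(1 − 0.7210) = 16.0000 * √0.2790 ≈ 16.0000 * 0.5282 ≈ 8.4513
Margin = 1.96 * 8.4513 ≈ 16.5645
Lower limit = 112 − 16.5645 ≈ 95.4355

95.44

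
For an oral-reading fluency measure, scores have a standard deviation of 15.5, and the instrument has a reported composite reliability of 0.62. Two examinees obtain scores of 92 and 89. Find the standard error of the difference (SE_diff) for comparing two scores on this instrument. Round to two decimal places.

SEM = 15.5000 * √(1 − 0.6200) = 15.5000 * √0.3800 ≃ 15.5000 * 0.6164 ≃ 9.5548
SE_diff = √2 * SEM ≃ 13.5126

13.51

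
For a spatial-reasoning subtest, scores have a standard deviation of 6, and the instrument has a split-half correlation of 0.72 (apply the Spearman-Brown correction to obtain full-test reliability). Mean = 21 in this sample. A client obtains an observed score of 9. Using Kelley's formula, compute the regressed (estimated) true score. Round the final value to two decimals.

Spearman-Brown: r = 2(0.72) / (1 + 0.72) = 1.440 / 1.720 ≈ 0.837
T̂ = 0.837(9) + 0.163(21) ≈ 10.953

10.95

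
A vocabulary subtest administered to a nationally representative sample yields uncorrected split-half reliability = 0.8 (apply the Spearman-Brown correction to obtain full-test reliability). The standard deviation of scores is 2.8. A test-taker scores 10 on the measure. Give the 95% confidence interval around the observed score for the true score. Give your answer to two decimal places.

Full-length reliability (Spearman-Brown) = 2(0.8)/(1+0.8) ≈ 0.8889
SEM = 2.8000 * √(1 − 0.8889) = 2.8000 * √0.1111 ≈ 2.8000 * 0.3333 ≈ 0.9333
1.96 * SEM ≈ 1.8293
95% CI: 10 ± 1.8293 = [8.1707, 11.8293]

[8.17, 11.83]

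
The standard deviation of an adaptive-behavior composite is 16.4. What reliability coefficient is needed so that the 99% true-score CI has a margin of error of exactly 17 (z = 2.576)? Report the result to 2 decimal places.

Required SEM = 17 / 2.576 ≈ 6.5994
r = 1 − (SEM / SD)² = 1 − (6.5994 / 16.4)² ≈ 1 − 0.1619 ≈ 0.8381

0.84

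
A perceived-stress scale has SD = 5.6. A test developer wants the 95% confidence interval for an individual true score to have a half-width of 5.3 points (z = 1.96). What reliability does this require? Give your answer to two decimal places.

0.77

Required SEM = 5.3 / 1.96 ≈ 2.70408
r = 1 − (SEM / SD)² = 1 − (2.70408 / 5.6)² ≈ 1 − 0.23317 ≈ 0.76683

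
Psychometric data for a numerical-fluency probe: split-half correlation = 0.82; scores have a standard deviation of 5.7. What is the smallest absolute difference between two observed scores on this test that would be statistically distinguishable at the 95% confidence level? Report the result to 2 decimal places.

4.97

Full-length reliability (Spearman-Brown) = 2(0.82)/(1+0.82) ≈ 0.90110
SEM = 5.70000 * √(1 − 0.90110) = 5.70000 * √0.09890 ≈ 5.70000 * 0.31449 ≈ 1.79257
SE_diff = √2 * SEM ≈ 2.53507
Smallest detectable difference = 1.96*2.53507 ≈ 4.96874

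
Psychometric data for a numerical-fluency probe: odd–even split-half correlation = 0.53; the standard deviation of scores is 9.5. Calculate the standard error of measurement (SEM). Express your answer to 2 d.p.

5.27

Spearman-Brown: r = 2(0.53) / (1 + 0.53) = 1.060 / 1.530 ≈ 0.693
SEM = 9.500·√(1 − 0.693) ≈ 5.265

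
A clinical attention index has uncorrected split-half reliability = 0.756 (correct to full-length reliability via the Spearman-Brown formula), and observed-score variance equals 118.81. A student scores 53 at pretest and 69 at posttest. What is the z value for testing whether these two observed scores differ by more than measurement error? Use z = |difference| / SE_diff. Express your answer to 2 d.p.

SD = √118.81 ≈ 10.9000
r_full = 2·0.756 / (1 + 0.756) ≈ 0.8610
SEM = 10.9000 × √(1 − 0.8610) = 10.9000 × √0.1390 ≈ 10.9000 × 0.3728 ≈ 4.0631
SE_diff = SEM × √2 ≈ 4.0631 × 1.4142 ≈ 5.7461
z = |53 − 69| / 5.7461 = 16 / 5.7461 ≈ 2.7845

2.78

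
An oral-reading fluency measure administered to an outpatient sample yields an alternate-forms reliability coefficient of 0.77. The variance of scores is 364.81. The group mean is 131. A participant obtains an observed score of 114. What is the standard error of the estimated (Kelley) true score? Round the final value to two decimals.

8.04

SD = √364.81 ≈ 19.1000
SE_est = 19.1000·√[r(1 − r)] ≈ 8.0379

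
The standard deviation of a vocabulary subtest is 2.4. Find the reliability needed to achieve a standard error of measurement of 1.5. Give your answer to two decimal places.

0.61

Required reliability = 1 − (SEM/SD)² = 1 − 0.391 ≈ 0.609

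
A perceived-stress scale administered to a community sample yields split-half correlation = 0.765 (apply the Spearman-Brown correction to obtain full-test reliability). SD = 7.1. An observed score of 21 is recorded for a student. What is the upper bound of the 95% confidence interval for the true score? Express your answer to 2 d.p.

26.08

Spearman-Brown: r = 2(0.765) / (1 + 0.765) = 1.53000 / 1.76500 ≃ 0.86686
The standard error of measurement is 7.10000·√(1 − 0.86686) ≃ 7.10000·0.36489 ≃ 2.59072.
1.96 · SEM ≃ 5.07780
Upper bound: 21 + 5.07780 = 26.07780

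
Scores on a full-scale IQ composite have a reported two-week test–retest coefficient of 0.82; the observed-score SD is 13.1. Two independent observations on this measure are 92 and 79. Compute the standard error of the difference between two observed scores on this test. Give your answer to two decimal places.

SEM = 13.10000·√(1 − 0.82000) ≈ 5.55786
SE_diff = SEM · √2 ≈ 5.55786 · 1.41421 ≈ 7.86000

7.86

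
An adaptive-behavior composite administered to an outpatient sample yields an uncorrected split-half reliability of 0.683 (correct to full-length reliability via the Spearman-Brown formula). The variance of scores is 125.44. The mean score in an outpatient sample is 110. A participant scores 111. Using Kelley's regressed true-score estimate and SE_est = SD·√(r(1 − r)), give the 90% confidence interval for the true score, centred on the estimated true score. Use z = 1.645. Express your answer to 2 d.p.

SD = √125.44 = 11.200
Full-length reliability (Spearman-Brown) = 2(0.683)/(1+0.683) ≈ 0.812
T̂ = 0.812(111) + 0.188(110) ≈ 110.812
SE_est = 11.200*√(0.812*0.188) ≈ 4.379
90% CI: 110.812 ± 7.204 ≈ (103.608, 118.015)

[103.61, 118.02]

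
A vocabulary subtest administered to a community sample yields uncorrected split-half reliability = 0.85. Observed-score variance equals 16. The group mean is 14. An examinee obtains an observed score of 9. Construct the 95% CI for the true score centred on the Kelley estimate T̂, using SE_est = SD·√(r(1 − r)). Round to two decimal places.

[7.27, 11.55]

SD = √16 = 4.000
Full-length reliability (Spearman-Brown) = 2(0.85)/(1+0.85) ≃ 0.919
Estimated true score = 0.919*9 + (1 − 0.919)*14 ≃ 9.405
SE_est = SD * √(r(1 − r)) = 4.000 * √0.075 ≃ 4.000 * 0.273 ≃ 1.092
CI = 9.405 ± 1.96 * 1.092 → [7.265, 11.545]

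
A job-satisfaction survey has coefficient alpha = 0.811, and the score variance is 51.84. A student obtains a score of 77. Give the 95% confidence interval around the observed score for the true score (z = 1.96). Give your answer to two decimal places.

[70.86, 83.14]

SD = √51.84 ≈ 7.20000
SEM = 7.20000 · √(1 − 0.81100) = 7.20000 · √0.18900 ≈ 7.20000 · 0.43474 ≈ 3.13014
Half-width = 1.96·3.13014 ≈ 6.13507
Interval: (70.86493, 83.13507)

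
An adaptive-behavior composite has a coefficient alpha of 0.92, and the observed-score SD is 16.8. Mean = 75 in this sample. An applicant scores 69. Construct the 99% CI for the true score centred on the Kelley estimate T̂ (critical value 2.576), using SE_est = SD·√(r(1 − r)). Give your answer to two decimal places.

[57.74, 81.22]

Estimated true score = 0.9200×69 + (1 − 0.9200)×75 ≈ 69.4800
SE_est = SD × √(r(1 − r)) = 16.8000 × √0.0736 ≈ 16.8000 × 0.2713 ≈ 4.5577
99% CI: 69.4800 ± 11.7407 ≈ (57.7393, 81.2207)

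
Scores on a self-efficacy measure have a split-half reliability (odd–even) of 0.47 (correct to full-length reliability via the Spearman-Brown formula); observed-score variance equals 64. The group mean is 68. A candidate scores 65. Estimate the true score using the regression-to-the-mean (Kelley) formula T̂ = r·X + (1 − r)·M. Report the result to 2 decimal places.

66.08

r_full = 2·0.47 / (1 + 0.47) ≃ 0.6395
T̂ = 0.6395(65) + 0.3605(68) ≃ 66.0816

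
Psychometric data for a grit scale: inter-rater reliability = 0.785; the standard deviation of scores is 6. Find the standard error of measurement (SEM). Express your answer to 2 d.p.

2.78

The standard error of measurement is 6.00000×√(1 − 0.78500) ≈ 6.00000×0.46368 ≈ 2.78209.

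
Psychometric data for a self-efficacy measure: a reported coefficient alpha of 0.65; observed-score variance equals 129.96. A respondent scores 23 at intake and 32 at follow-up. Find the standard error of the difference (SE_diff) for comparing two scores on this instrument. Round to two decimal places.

SD = √129.96 = 11.400
SEM = 11.400 × √(1 − 0.650) = 11.400 × √0.350 ≈ 11.400 × 0.592 ≈ 6.744
SE_diff = SEM × √2 ≈ 6.744 × 1.414 ≈ 9.538

9.54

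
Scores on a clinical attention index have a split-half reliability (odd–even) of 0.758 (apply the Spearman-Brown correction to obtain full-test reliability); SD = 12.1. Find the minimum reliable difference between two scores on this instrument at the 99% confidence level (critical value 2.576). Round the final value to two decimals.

Full-length reliability (Spearman-Brown) = 2(0.758)/(1+0.758) ≃ 0.8623
The standard error of measurement is 12.1000×√(1 − 0.8623) ≃ 12.1000×0.3710 ≃ 4.4894.
Standard error of the difference = 4.4894·√2 ≃ 6.3489
Smallest detectable difference = 2.576×6.3489 ≃ 16.3548

16.35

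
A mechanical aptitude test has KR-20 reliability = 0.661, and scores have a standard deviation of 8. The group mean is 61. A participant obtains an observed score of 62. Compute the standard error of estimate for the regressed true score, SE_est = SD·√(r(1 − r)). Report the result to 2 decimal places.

3.79

SE_est = SD · √(r(1 − r)) = 8.000 · √0.224 ≈ 8.000 · 0.473 ≈ 3.787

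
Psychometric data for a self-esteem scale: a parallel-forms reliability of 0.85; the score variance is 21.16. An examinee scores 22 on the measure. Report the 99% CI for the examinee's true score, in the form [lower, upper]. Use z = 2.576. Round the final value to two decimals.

[17.41, 26.59]

σ = 21.16^(1/2) = 4.600
SEM = 4.600 * √(1 − 0.850) = 4.600 * √0.150 ≈ 4.600 * 0.387 ≈ 1.782
Margin = 2.576 * 1.782 ≈ 4.589
Interval: (17.411, 26.589)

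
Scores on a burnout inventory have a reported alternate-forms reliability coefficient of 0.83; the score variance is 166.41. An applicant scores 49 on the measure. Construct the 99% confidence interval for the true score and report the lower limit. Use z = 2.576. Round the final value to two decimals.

35.30

SD = √166.41 = 12.90000
SEM = 12.90000×√(1 − 0.83000) ≈ 5.31881
Margin = 2.576 × 5.31881 ≈ 13.70124
Lower bound: 49 − 13.70124 = 35.29876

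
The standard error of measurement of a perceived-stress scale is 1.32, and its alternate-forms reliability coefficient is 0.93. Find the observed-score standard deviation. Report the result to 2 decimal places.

σ = SEM·(1 − r)^(−1/2) ≃ 1.32×3.77964 ≃ 4.98913

4.99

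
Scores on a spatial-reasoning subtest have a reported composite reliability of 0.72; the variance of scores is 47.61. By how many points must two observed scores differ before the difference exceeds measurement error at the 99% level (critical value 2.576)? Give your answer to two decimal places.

SD = √47.61 ≈ 6.90000
SEM = 6.90000 · √(1 − 0.72000) = 6.90000 · √0.28000 ≈ 6.90000 · 0.52915 ≈ 3.65114
SE_diff = SEM · √2 ≈ 3.65114 · 1.41421 ≈ 5.16349
Minimum reliable difference = 2.576 · SE_diff ≈ 2.576 · 5.16349 ≈ 13.30114

13.30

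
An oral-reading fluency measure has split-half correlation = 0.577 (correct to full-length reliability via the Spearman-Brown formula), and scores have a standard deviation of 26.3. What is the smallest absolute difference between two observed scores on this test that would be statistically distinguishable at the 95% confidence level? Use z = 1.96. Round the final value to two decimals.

r_full = 2·0.577 / (1 + 0.577) ≈ 0.732
SEM = 26.300 × √(1 − 0.732) = 26.300 × √0.268 ≈ 26.300 × 0.518 ≈ 13.621
Standard error of the difference = 13.621·√2 ≈ 19.263
Minimum reliable difference = 1.96 × SE_diff ≈ 1.96 × 19.263 ≈ 37.756

37.76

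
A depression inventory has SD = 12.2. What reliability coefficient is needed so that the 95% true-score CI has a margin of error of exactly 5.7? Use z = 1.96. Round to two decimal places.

Required SEM = 5.7 / 1.96 ≈ 2.908
r = 1 − (SEM / SD)² = 1 − (2.908 / 12.2)² ≈ 1 − 0.057 ≈ 0.943

0.94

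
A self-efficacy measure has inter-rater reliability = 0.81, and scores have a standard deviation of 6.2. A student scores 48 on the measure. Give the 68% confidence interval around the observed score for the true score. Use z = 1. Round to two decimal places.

SEM = 6.20000 * √(1 − 0.81000) = 6.20000 * √0.19000 ≈ 6.20000 * 0.43589 ≈ 2.70252
Half-width = 1*2.70252 ≈ 2.70252
Interval: (45.29748, 50.70252)

[45.30, 50.70]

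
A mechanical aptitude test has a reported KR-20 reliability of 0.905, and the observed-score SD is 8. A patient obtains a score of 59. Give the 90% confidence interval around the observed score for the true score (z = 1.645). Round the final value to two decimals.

SEM = 8.00000 · √(1 − 0.90500) = 8.00000 · √0.09500 ≈ 8.00000 · 0.30822 ≈ 2.46577
1.645 · SEM ≈ 4.05618
CI = 59 ± 4.05618 → [54.94382, 63.05618]

[54.94, 63.06]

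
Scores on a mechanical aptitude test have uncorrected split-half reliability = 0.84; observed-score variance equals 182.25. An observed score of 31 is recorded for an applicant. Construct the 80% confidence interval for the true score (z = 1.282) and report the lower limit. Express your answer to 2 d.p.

25.90

SD = √182.25 = 13.50000
Spearman-Brown: r = 2(0.84) / (1 + 0.84) = 1.68000 / 1.84000 ≃ 0.91304
SEM = 13.50000 × √(1 − 0.91304) = 13.50000 × √0.08696 ≃ 13.50000 × 0.29488 ≃ 3.98093
1.282 × SEM ≃ 5.10356
Lower bound: 31 − 5.10356 = 25.89644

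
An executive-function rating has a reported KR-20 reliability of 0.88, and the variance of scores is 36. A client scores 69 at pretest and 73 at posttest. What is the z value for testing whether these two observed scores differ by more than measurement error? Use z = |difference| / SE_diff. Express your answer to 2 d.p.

SD = √36 = 6.000
SEM = 6.000 × √(1 − 0.880) = 6.000 × √0.120 ≃ 6.000 × 0.346 ≃ 2.078
SE_diff = √2 × SEM ≃ 2.939
z = |69 − 73| / 2.939 = 4 / 2.939 ≃ 1.361

1.36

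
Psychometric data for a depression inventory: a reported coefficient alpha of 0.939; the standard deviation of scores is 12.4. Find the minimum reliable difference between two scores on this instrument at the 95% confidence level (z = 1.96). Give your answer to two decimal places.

The standard error of measurement is 12.4000×√(1 − 0.9390) ≃ 12.4000×0.2470 ≃ 3.0626.
Standard error of the difference = 3.0626·√2 ≃ 4.3311
Smallest detectable difference = 1.96×4.3311 ≃ 8.4890

8.49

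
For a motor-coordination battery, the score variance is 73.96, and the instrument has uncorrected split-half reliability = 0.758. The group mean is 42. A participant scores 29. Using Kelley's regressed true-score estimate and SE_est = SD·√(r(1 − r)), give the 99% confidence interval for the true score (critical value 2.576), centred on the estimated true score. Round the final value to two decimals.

[23.16, 38.42]

σ = 73.96^(1/2) = 8.60000
r_full = 2·0.758 / (1 + 0.758) ≈ 0.86234
T̂ = r·X + (1 − r)·M = 0.86234×29 + 0.13766×42 ≈ 25.00796 + 5.78157 ≈ 30.78953
SE_est = SD × √(r(1 − r)) = 8.60000 × √0.11871 ≈ 8.60000 × 0.34454 ≈ 2.96304
99% CI: 30.78953 ± 7.63278 ≈ (23.15675, 38.42231)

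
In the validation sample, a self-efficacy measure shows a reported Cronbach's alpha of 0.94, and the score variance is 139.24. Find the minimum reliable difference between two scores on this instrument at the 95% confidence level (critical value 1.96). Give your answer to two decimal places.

8.01

σ = 139.24^(1/2) = 11.8000
SEM = 11.8000·√(1 − 0.9400) ≈ 2.8904
Standard error of the difference = 2.8904·√2 ≈ 4.0876
Smallest detectable difference = 1.96·4.0876 ≈ 8.0118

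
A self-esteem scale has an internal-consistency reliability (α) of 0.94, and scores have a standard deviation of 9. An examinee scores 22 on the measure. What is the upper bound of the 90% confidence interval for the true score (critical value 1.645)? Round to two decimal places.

25.63

SEM = 9.000·√(1 − 0.940) ≃ 2.205
Margin = 1.645 · 2.205 ≃ 3.626
Upper bound: 22 + 3.626 = 25.626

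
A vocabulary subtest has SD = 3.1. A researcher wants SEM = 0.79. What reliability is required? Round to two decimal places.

0.94

r = 1 − (0.79000/3.1)² ≈ 1 − 0.06494 ≈ 0.93506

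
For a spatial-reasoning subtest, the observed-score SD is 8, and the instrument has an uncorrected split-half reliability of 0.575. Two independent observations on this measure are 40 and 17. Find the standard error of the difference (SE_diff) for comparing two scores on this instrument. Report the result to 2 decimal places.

5.88

r_full = 2·0.575 / (1 + 0.575) ≈ 0.730
The standard error of measurement is 8.000·√(1 − 0.730) ≈ 8.000·0.519 ≈ 4.156.
Standard error of the difference = 4.156·√2 ≈ 5.877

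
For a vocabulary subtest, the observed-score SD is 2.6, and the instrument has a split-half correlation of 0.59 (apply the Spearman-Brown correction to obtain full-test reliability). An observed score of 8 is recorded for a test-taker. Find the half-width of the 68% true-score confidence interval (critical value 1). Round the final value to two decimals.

1.32

Full-length reliability (Spearman-Brown) = 2(0.59)/(1+0.59) ≃ 0.7421
SEM = 2.6000 · √(1 − 0.7421) = 2.6000 · √0.2579 ≃ 2.6000 · 0.5078 ≃ 1.3203
1 · SEM ≃ 1.3203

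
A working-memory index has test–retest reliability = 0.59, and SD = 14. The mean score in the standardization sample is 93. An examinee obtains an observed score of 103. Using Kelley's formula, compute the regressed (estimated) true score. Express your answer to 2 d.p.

98.90

Estimated true score = 0.5900×103 + (1 − 0.5900)×93 ≈ 98.9000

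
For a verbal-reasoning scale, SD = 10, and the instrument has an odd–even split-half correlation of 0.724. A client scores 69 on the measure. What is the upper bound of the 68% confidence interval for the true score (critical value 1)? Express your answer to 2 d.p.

r_full = 2·0.724 / (1 + 0.724) ≈ 0.8399
SEM = 10.0000×√(1 − 0.8399) ≈ 4.0012
Margin = 1 × 4.0012 ≈ 4.0012
Upper limit = 69 + 4.0012 ≈ 73.0012

73.00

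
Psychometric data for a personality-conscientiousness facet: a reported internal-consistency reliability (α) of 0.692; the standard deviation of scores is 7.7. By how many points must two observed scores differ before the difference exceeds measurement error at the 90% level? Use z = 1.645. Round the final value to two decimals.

SEM = 7.70000·√(1 − 0.69200) ≈ 4.27333
SE_diff = √2 · SEM ≈ 6.04340
Minimum reliable difference = 1.645 · SE_diff ≈ 1.645 · 6.04340 ≈ 9.94139

9.94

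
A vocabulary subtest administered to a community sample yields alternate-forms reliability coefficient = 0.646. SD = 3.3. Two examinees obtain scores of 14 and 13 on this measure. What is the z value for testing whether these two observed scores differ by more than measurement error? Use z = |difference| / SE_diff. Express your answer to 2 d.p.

0.36

SEM = 3.3000 · √(1 − 0.6460) = 3.3000 · √0.3540 ≈ 3.3000 · 0.5950 ≈ 1.9634
SE_diff = √2 · SEM ≈ 2.7767
z = |14 − 13| / 2.7767 = 1 / 2.7767 ≈ 0.3601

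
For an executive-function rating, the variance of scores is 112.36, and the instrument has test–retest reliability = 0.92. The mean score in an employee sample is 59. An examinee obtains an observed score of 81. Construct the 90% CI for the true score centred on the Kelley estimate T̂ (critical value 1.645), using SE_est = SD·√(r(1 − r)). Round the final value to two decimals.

σ = 112.36^(1/2) = 10.6000
T̂ = r·X + (1 − r)·M = 0.9200·81 + 0.0800·59 = 74.5200 + 4.7200 ≈ 79.2400
SE_est = SD · √(r(1 − r)) = 10.6000 · √0.0736 ≈ 10.6000 · 0.2713 ≈ 2.8757
CI = 79.2400 ± 1.645 · 2.8757 → [74.5095, 83.9705]

[74.51, 83.97]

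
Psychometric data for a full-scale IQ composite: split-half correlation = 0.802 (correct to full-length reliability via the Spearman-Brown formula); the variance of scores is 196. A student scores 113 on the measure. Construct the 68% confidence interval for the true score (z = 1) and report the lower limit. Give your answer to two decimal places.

108.36

SD = √196 = 14.000
Full-length reliability (Spearman-Brown) = 2(0.802)/(1+0.802) ≈ 0.890
The standard error of measurement is 14.000·√(1 − 0.890) ≈ 14.000·0.331 ≈ 4.641.
Margin = 1 · 4.641 ≈ 4.641
Lower limit = 113 − 4.641 ≈ 108.359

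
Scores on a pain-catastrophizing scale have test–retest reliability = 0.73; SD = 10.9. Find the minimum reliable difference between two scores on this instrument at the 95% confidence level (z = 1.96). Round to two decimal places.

15.70

SEM = 10.9000×√(1 − 0.7300) ≈ 5.6638
SE_diff = √2 × SEM ≈ 8.0098
Minimum reliable difference = 1.96 × SE_diff ≈ 1.96 × 8.0098 ≈ 15.6993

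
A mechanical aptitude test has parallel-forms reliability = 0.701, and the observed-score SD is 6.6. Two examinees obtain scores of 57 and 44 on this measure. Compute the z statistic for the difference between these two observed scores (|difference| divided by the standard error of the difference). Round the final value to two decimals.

2.55

SEM = 6.600 * √(1 − 0.701) = 6.600 * √0.299 ≈ 6.600 * 0.547 ≈ 3.609
SE_diff = √2 * SEM ≈ 5.104
z = |57 − 44| / 5.104 = 13 / 5.104 ≈ 2.547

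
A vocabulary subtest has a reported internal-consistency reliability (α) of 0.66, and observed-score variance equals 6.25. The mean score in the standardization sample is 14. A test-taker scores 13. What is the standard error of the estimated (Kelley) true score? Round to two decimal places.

1.18

SD = √6.25 ≃ 2.5000
SE_est = SD * √(r(1 − r)) = 2.5000 * √0.2244 ≃ 2.5000 * 0.4737 ≃ 1.1843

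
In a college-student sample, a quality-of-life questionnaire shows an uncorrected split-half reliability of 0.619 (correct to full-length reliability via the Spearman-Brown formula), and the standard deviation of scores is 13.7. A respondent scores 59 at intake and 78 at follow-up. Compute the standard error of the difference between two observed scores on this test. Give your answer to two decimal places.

Full-length reliability (Spearman-Brown) = 2(0.619)/(1+0.619) ≈ 0.765
SEM = 13.700*√(1 − 0.765) ≈ 6.646
SE_diff = SEM * √2 ≈ 6.646 * 1.414 ≈ 9.399

9.40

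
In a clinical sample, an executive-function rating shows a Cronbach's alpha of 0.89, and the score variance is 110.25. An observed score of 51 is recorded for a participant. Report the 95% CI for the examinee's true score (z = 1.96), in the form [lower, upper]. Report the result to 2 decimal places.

[44.17, 57.83]

SD = √110.25 ≈ 10.5000
The standard error of measurement is 10.5000·√(1 − 0.8900) ≈ 10.5000·0.3317 ≈ 3.4825.
Half-width = 1.96·3.4825 ≈ 6.8256
95% CI: 51 ± 6.8256 = [44.1744, 57.8256]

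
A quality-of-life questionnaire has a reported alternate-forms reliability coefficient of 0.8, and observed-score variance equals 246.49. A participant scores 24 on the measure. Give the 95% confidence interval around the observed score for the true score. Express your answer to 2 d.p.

[10.24, 37.76]

σ = 246.49^(1/2) = 15.700
SEM = 15.700 · √(1 − 0.800) = 15.700 · √0.200 ≈ 15.700 · 0.447 ≈ 7.021
1.96 · SEM ≈ 13.762
95% CI: 24 ± 13.762 = [10.238, 37.762]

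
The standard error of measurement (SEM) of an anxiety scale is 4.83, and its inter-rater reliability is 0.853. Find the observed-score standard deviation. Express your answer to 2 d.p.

12.60

SD = SEM / √(1 − r) = 4.83 / √0.14700 ≃ 4.83 / 0.38341 ≃ 12.59762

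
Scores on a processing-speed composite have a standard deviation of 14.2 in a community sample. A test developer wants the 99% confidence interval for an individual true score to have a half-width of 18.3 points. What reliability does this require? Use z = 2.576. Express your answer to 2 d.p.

SEM needed = half-width / z = 18.3/2.576 ≈ 7.10404
r = 1 − (7.10404/14.2)² ≈ 1 − 0.25028 ≈ 0.74972

0.75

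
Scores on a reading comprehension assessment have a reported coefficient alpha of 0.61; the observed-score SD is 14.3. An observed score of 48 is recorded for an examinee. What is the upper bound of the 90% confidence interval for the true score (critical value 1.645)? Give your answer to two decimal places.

SEM = 14.3000 · √(1 − 0.6100) = 14.3000 · √0.3900 ≃ 14.3000 · 0.6245 ≃ 8.9303
Margin = 1.645 · 8.9303 ≃ 14.6904
Upper limit = 48 + 14.6904 ≃ 62.6904

62.69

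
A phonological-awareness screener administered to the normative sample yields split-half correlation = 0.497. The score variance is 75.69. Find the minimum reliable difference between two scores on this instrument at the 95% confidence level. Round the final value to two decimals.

13.98

SD = √75.69 = 8.700
r_full = 2·0.497 / (1 + 0.497) ≈ 0.664
The standard error of measurement is 8.700×√(1 − 0.664) ≈ 8.700×0.580 ≈ 5.043.
SE_diff = √2 × SEM ≈ 7.132
Minimum reliable difference = 1.96 × SE_diff ≈ 1.96 × 7.132 ≈ 13.979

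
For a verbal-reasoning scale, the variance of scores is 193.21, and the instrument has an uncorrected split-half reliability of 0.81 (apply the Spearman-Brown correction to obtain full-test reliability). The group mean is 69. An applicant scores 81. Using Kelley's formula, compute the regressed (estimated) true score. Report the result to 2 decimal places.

79.74

Spearman-Brown: r = 2(0.81) / (1 + 0.81) = 1.620 / 1.810 ≃ 0.895
T̂ = 0.895(81) + 0.105(69) ≃ 79.740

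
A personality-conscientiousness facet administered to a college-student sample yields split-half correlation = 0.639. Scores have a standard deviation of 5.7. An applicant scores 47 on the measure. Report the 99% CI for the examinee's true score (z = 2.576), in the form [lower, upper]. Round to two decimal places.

[40.11, 53.89]

Spearman-Brown: r = 2(0.639) / (1 + 0.639) = 1.278 / 1.639 ≈ 0.780
SEM = 5.700 × √(1 − 0.780) = 5.700 × √0.220 ≈ 5.700 × 0.469 ≈ 2.675
2.576 × SEM ≈ 6.891
Interval: (40.109, 53.891)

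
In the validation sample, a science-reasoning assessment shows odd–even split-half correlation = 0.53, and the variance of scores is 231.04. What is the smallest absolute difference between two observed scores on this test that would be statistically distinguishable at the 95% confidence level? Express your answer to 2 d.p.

23.35

SD = √231.04 ≈ 15.200
Spearman-Brown: r = 2(0.53) / (1 + 0.53) = 1.060 / 1.530 ≈ 0.693
The standard error of measurement is 15.200·√(1 − 0.693) ≈ 15.200·0.554 ≈ 8.425.
Standard error of the difference = 8.425·√2 ≈ 11.914
Minimum reliable difference = 1.96 · SE_diff ≈ 1.96 · 11.914 ≈ 23.352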